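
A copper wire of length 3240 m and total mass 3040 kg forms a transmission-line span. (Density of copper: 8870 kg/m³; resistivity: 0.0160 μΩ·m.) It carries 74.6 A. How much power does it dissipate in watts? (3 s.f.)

2730 W

ρ = 0.0160 μΩ·m = 1.60×10^-8 Ω·m
A = m/(density·L) = 3040/(8870×3240) = 1.0578e-04 m²
R = ρL/A = (1.60×10^-8)(3240)/(1.0578e-04) = 0.4901 Ω
P = I²R = (74.6)² × 0.4901 = 2730 W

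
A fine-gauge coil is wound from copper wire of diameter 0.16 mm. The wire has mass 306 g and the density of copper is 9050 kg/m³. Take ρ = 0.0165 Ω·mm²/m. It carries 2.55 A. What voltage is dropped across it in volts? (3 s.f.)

ρ = 0.0165 Ω·mm²/m = 1.65×10^-8 Ω·m
A = π(d/2)² = π(8.0000e-05 m)² = 2.0106e-08 m²
L = m/(density·A) = 0.306/(9050×2.0106e-08) = 1682 m
R = ρL/A = (1.65×10^-8)(1682)/(2.0106e-08) = 1380 Ω
V = IR = 2.55 × 1380 = 3520 V

3520 V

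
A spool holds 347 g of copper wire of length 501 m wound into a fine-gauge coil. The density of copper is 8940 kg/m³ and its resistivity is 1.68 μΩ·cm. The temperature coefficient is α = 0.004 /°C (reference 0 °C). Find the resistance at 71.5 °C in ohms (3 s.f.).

ρ = 1.68 μΩ·cm = 1.68×10^-8 Ω·m
A = m/(density·L) = 0.347/(8940×501) = 7.7474e-08 m²
R = ρL/A = (1.68×10^-8)(501)/(7.7474e-08) = 108.6 Ω
R(71.5 °C) = 108.6 × (1 + 0.004×71.5) = 140 Ω

140 Ω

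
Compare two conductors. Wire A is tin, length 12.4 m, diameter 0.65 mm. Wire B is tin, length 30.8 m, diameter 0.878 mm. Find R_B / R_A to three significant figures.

R ∝ ρL/d², so R_B/R_A = (L_B/L_A) × (d_A/d_B)²
= (30.8/12.4) × (0.65/0.878)² = 1.36

1.36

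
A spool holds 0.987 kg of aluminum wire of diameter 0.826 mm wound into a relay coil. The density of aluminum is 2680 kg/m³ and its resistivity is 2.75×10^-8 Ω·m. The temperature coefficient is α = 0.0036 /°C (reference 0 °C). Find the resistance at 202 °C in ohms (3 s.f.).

60.9 Ω

A = π(d/2)² = π(4.1300e-04 m)² = 5.3586e-07 m²
L = m/(density·A) = 0.987/(2680×5.3586e-07) = 687.3 m
R = ρL/A = (2.75×10^-8)(687.3)/(5.3586e-07) = 35.27 Ω
R(202 °C) = 35.27 × (1 + 0.0036×202) = 60.9 Ω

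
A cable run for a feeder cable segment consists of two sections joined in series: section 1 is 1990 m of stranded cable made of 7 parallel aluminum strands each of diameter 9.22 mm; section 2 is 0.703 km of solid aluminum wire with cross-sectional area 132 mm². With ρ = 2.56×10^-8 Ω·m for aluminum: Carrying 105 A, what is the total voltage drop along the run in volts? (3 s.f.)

Section 1: A_strand = π(4.6100e-03)² = 6.677e-05 m²; R₁ = ρL/(N·A_s) = (2.56×10^-8)(1990)/(7×6.677e-05) = 0.109 Ω
Section 2: A = 132 mm² = 1.320e-04 m²
R₂ = (2.56×10^-8)(703)/(1.320e-04) = 0.1363 Ω
R = R₁ + R₂ = 0.2453 Ω
V = IR = 105 × 0.2453 = 25.8 V

25.8 V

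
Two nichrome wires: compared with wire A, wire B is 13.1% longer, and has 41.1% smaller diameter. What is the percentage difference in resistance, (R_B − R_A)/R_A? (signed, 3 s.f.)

226%

R ∝ L/d², so R_B/R_A = (1 + 13.1/100) × (1 − 41.1/100)⁻²
= 1.131 × 2.882 = 3.26
(R_B − R_A)/R_A = 3.26 − 1 = 226%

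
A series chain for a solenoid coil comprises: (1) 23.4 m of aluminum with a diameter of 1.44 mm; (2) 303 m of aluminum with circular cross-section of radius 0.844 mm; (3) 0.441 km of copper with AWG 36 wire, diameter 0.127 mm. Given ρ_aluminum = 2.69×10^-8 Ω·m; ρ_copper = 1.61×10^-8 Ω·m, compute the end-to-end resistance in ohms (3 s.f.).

565 Ω

Seg 1: A = π(d/2)² = π(7.2000e-04 m)² = 1.629e-06 m²
R_1 = (2.69×10^-8)(23.4)/(1.629e-06) = 0.3865 Ω
Seg 2: A = πr² = π(8.4400e-04 m)² = 2.238e-06 m²
R_2 = (2.69×10^-8)(303)/(2.238e-06) = 3.642 Ω
Seg 3: A = π(0.127/2 mm)² = π(6.3500e-05 m)² = 1.267e-08 m²
R_3 = (1.61×10^-8)(441)/(1.267e-08) = 560.5 Ω
R_total = R_1 + R_2 + R_3 = 565 Ω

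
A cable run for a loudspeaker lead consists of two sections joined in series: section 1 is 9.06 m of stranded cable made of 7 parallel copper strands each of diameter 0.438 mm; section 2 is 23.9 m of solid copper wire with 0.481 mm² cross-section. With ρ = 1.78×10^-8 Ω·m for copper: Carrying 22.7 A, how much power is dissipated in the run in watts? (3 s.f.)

Section 1: A_strand = π(2.1900e-04)² = 1.507e-07 m²; R₁ = ρL/(N·A_s) = (1.78×10^-8)(9.06)/(7×1.507e-07) = 0.1529 Ω
Section 2: A = 0.481 mm² = 4.810e-07 m²
R₂ = (1.78×10^-8)(23.9)/(4.810e-07) = 0.8844 Ω
R = R₁ + R₂ = 1.037 Ω
P = I²R = (22.7)² × 1.037 = 535 W

535 W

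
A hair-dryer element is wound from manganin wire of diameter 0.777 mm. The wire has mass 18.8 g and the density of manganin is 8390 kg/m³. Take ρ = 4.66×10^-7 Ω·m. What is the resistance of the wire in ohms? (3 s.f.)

4.64 Ω

A = π(d/2)² = π(3.8850e-04 m)² = 4.7417e-07 m²
L = m/(density·A) = 0.0188/(8390×4.7417e-07) = 4.726 m
R = ρL/A = (4.66×10^-7)(4.726)/(4.7417e-07) = 4.64 Ω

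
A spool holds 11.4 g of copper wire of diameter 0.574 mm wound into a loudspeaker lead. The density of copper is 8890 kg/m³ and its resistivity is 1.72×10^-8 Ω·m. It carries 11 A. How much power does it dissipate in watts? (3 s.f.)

39.9 W

A = π(d/2)² = π(2.8700e-04 m)² = 2.5877e-07 m²
L = m/(density·A) = 0.0114/(8890×2.5877e-07) = 4.956 m
R = ρL/A = (1.72×10^-8)(4.956)/(2.5877e-07) = 0.3294 Ω
P = I²R = (11)² × 0.3294 = 39.9 W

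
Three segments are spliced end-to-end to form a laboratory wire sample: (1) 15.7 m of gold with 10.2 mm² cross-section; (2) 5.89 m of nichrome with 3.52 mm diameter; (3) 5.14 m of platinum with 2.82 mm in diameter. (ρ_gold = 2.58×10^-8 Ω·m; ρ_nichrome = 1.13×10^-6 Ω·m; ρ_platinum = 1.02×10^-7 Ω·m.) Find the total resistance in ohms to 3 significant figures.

Seg 1: A = 10.2 mm² = 1.020e-05 m²
R_1 = (2.58×10^-8)(15.7)/(1.020e-05) = 0.03971 Ω
Seg 2: A = π(d/2)² = π(1.7600e-03 m)² = 9.731e-06 m²
R_2 = (1.13×10^-6)(5.89)/(9.731e-06) = 0.6839 Ω
Seg 3: A = π(d/2)² = π(1.4100e-03 m)² = 6.246e-06 m²
R_3 = (1.02×10^-7)(5.14)/(6.246e-06) = 0.08394 Ω
R_total = R_1 + R_2 + R_3 = 0.808 Ω

0.808 Ω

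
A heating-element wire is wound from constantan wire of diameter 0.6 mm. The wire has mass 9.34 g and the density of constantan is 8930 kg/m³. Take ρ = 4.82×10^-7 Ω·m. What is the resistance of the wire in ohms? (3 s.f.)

A = π(d/2)² = π(3.0000e-04 m)² = 2.8274e-07 m²
L = m/(density·A) = 0.00934/(8930×2.8274e-07) = 3.699 m
R = ρL/A = (4.82×10^-7)(3.699)/(2.8274e-07) = 6.31 Ω

6.31 Ω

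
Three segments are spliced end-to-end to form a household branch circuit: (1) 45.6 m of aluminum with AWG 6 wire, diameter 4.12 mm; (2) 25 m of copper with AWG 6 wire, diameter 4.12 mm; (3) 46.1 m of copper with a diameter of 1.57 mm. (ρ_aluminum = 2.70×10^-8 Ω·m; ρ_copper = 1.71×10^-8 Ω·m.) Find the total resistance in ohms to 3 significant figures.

Seg 1: A = π(4.12/2 mm)² = π(2.0600e-03 m)² = 1.333e-05 m²
R_1 = (2.70×10^-8)(45.6)/(1.333e-05) = 0.09235 Ω
Seg 2: A = π(4.12/2 mm)² = π(2.0600e-03 m)² = 1.333e-05 m²
R_2 = (1.71×10^-8)(25)/(1.333e-05) = 0.03207 Ω
Seg 3: A = π(d/2)² = π(7.8500e-04 m)² = 1.936e-06 m²
R_3 = (1.71×10^-8)(46.1)/(1.936e-06) = 0.4072 Ω
R_total = R_1 + R_2 + R_3 = 0.532 Ω

0.532 Ω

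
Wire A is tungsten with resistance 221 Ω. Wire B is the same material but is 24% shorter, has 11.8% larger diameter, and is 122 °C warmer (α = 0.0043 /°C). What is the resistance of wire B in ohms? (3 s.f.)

205 Ω

R ∝ ρL/d² with ρ ∝ (1+αΔT), so R_B/R_A = (1 − 24/100) × (1 + 11.8/100)⁻² × (1 + 0.0043×122)
= 0.76 × 0.8001 × 1.525 = 0.927
R_B = 0.927 × 221 = 205 Ω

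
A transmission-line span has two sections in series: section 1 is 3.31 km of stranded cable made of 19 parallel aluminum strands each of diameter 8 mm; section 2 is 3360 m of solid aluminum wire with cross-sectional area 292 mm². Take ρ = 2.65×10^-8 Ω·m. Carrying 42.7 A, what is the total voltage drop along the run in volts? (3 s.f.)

Section 1: A_strand = π(4.0000e-03)² = 5.027e-05 m²; R₁ = ρL/(N·A_s) = (2.65×10^-8)(3310)/(19×5.027e-05) = 0.09184 Ω
Section 2: A = 292 mm² = 2.920e-04 m²
R₂ = (2.65×10^-8)(3360)/(2.920e-04) = 0.3049 Ω
R = R₁ + R₂ = 0.3968 Ω
V = IR = 42.7 × 0.3968 = 16.9 V

16.9 V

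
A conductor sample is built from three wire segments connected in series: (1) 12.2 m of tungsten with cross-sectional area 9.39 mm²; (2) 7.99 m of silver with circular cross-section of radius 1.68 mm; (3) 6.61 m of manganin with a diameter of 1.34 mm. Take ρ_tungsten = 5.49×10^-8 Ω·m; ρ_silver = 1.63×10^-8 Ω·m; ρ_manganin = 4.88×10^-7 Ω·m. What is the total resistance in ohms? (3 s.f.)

Seg 1: A = 9.39 mm² = 9.390e-06 m²
R_1 = (5.49×10^-8)(12.2)/(9.390e-06) = 0.07133 Ω
Seg 2: A = πr² = π(1.6800e-03 m)² = 8.867e-06 m²
R_2 = (1.63×10^-8)(7.99)/(8.867e-06) = 0.01469 Ω
Seg 3: A = π(d/2)² = π(6.7000e-04 m)² = 1.410e-06 m²
R_3 = (4.88×10^-7)(6.61)/(1.410e-06) = 2.287 Ω
R_total = R_1 + R_2 + R_3 = 2.37 Ω

2.37 Ω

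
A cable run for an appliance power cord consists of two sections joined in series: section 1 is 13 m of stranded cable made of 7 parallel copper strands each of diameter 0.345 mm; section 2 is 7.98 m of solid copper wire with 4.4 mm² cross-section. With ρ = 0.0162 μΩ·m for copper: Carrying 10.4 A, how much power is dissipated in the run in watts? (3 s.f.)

ρ = 0.0162 μΩ·m = 1.62×10^-8 Ω·m
Section 1: A_strand = π(1.7250e-04)² = 9.348e-08 m²; R₁ = ρL/(N·A_s) = (1.62×10^-8)(13)/(7×9.348e-08) = 0.3218 Ω
Section 2: A = 4.4 mm² = 4.400e-06 m²
R₂ = (1.62×10^-8)(7.98)/(4.400e-06) = 0.02938 Ω
R = R₁ + R₂ = 0.3512 Ω
P = I²R = (10.4)² × 0.3512 = 38.0 W

38.0 W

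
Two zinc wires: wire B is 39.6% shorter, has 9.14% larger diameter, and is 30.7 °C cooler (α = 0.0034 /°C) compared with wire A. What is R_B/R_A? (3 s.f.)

0.454

R ∝ ρL/d² with ρ ∝ (1+αΔT), so R_B/R_A = (1 − 39.6/100) × (1 + 9.14/100)⁻² × (1 − 0.0034×30.7)
= 0.604 × 0.8395 × 0.8956 = 0.454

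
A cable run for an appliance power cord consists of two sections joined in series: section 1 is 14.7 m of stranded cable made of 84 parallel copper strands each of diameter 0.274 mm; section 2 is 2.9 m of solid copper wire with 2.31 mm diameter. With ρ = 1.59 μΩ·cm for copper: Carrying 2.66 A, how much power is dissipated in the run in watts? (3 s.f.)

0.412 W

ρ = 1.59 μΩ·cm = 1.59×10^-8 Ω·m
Section 1: A_strand = π(1.3700e-04)² = 5.896e-08 m²; R₁ = ρL/(N·A_s) = (1.59×10^-8)(14.7)/(84×5.896e-08) = 0.04719 Ω
Section 2: A = π(d/2)² = π(1.1550e-03 m)² = 4.191e-06 m²
R₂ = (1.59×10^-8)(2.9)/(4.191e-06) = 0.011 Ω
R = R₁ + R₂ = 0.05819 Ω
P = I²R = (2.66)² × 0.05819 = 0.412 W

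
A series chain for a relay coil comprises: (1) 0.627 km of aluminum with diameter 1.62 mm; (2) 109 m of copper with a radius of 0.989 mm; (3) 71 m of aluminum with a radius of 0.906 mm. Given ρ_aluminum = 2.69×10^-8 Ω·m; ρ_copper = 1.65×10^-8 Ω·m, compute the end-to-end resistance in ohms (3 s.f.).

9.51 Ω

Seg 1: A = π(d/2)² = π(8.1000e-04 m)² = 2.061e-06 m²
R_1 = (2.69×10^-8)(627)/(2.061e-06) = 8.183 Ω
Seg 2: A = πr² = π(9.8900e-04 m)² = 3.073e-06 m²
R_2 = (1.65×10^-8)(109)/(3.073e-06) = 0.5853 Ω
Seg 3: A = πr² = π(9.0600e-04 m)² = 2.579e-06 m²
R_3 = (2.69×10^-8)(71)/(2.579e-06) = 0.7406 Ω
R_total = R_1 + R_2 + R_3 = 9.51 Ω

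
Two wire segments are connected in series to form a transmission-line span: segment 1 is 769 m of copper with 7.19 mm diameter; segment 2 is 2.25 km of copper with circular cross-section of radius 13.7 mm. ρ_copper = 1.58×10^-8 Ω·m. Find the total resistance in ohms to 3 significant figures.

0.360 Ω

Segment 1: A = π(d/2)² = π(3.5950e-03 m)² = 4.060e-05 m²
R₁ = ρL/A = (1.58×10^-8)(769)/(4.060e-05) = 0.2993 Ω
Segment 2: A = πr² = π(1.3700e-02 m)² = 5.896e-04 m²
R₂ = (1.58×10^-8)(2250)/(5.896e-04) = 0.06029 Ω
R = R₁ + R₂ = 0.360 Ω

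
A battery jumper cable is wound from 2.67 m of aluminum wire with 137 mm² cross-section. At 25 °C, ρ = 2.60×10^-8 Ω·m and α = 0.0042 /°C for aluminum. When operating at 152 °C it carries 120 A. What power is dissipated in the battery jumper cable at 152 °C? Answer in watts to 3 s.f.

11.2 W

A = 137 mm² = 1.370e-04 m²
R₍25₎ = ρL/A = (2.60×10^-8)(2.67)/(1.370e-04) = 5.067×10^-4 Ω
R₍152₎ = R₍25₎(1 + αΔT) = 5.067×10^-4 × (1 + 0.0042×127) = 7.770×10^-4 Ω
P = I²R = (120)² × 7.770×10^-4 = 11.2 W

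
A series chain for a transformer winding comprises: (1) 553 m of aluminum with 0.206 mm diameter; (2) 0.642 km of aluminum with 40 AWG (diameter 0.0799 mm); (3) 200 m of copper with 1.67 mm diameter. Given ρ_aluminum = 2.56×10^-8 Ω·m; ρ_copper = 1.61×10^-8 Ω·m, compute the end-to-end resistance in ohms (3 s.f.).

Seg 1: A = π(d/2)² = π(1.0300e-04 m)² = 3.333e-08 m²
R_1 = (2.56×10^-8)(553)/(3.333e-08) = 424.8 Ω
Seg 2: A = π(0.0799/2 mm)² = π(3.9950e-05 m)² = 5.014e-09 m²
R_2 = (2.56×10^-8)(642)/(5.014e-09) = 3278 Ω
Seg 3: A = π(d/2)² = π(8.3500e-04 m)² = 2.190e-06 m²
R_3 = (1.61×10^-8)(200)/(2.190e-06) = 1.47 Ω
R_total = R_1 + R_2 + R_3 = 3700 Ω

3700 Ω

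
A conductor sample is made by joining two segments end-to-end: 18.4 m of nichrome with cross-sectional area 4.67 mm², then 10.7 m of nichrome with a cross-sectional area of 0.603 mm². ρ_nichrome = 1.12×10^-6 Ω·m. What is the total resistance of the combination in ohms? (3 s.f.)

Segment 1: A = 4.67 mm² = 4.670e-06 m²
R₁ = ρL/A = (1.12×10^-6)(18.4)/(4.670e-06) = 4.413 Ω
Segment 2: A = 0.603 mm² = 6.030e-07 m²
R₂ = (1.12×10^-6)(10.7)/(6.030e-07) = 19.87 Ω
R = R₁ + R₂ = 24.3 Ω

24.3 Ω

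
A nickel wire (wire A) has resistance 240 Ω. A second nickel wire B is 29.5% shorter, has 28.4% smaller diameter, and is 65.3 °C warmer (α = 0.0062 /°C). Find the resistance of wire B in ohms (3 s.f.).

R ∝ ρL/d² with ρ ∝ (1+αΔT), so R_B/R_A = (1 − 29.5/100) × (1 − 28.4/100)⁻² × (1 + 0.0062×65.3)
= 0.705 × 1.951 × 1.405 = 1.932
R_B = 1.932 × 240 = 464 Ω

464 Ω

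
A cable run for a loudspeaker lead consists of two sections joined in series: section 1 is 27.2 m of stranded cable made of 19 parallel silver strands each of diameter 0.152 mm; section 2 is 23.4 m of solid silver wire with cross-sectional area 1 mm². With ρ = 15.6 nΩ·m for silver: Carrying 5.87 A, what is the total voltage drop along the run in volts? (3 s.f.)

9.37 V

ρ = 15.6 nΩ·m = 1.56×10^-8 Ω·m
Section 1: A_strand = π(7.6000e-05)² = 1.815e-08 m²; R₁ = ρL/(N·A_s) = (1.56×10^-8)(27.2)/(19×1.815e-08) = 1.231 Ω
Section 2: A = 1 mm² = 1.000e-06 m²
R₂ = (1.56×10^-8)(23.4)/(1.000e-06) = 0.365 Ω
R = R₁ + R₂ = 1.596 Ω
V = IR = 5.87 × 1.596 = 9.37 V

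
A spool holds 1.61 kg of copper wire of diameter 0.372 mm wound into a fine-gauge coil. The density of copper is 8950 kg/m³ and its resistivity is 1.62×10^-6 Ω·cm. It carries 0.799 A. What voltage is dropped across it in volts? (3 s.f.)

ρ = 1.62×10^-6 Ω·cm = 1.62×10^-8 Ω·m
A = π(d/2)² = π(1.8600e-04 m)² = 1.0869e-07 m²
L = m/(density·A) = 1.61/(8950×1.0869e-07) = 1655 m
R = ρL/A = (1.62×10^-8)(1655)/(1.0869e-07) = 246.7 Ω
V = IR = 0.799 × 246.7 = 197 V

197 V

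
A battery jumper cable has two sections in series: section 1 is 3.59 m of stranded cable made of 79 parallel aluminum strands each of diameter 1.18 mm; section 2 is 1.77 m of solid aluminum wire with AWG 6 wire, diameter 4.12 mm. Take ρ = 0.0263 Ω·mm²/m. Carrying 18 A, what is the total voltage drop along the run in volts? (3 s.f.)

0.0825 V

ρ = 0.0263 Ω·mm²/m = 2.63×10^-8 Ω·m
Section 1: A_strand = π(5.9000e-04)² = 1.094e-06 m²; R₁ = ρL/(N·A_s) = (2.63×10^-8)(3.59)/(79×1.094e-06) = 0.001093 Ω
Section 2: A = π(4.12/2 mm)² = π(2.0600e-03 m)² = 1.333e-05 m²
R₂ = (2.63×10^-8)(1.77)/(1.333e-05) = 0.003492 Ω
R = R₁ + R₂ = 0.004585 Ω
V = IR = 18 × 0.004585 = 0.0825 V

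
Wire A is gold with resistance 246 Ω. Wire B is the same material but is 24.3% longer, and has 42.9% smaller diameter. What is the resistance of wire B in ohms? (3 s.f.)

938 Ω

R ∝ L/d², so R_B/R_A = (1 + 24.3/100) × (1 − 42.9/100)⁻²
= 1.243 × 3.067 = 3.812
R_B = 3.812 × 246 = 938 Ω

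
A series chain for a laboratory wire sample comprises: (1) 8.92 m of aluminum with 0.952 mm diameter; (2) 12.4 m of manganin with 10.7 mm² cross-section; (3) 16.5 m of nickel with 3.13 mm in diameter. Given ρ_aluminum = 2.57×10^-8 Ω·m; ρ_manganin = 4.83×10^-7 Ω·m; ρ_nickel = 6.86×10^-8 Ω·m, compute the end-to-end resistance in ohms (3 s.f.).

Seg 1: A = π(d/2)² = π(4.7600e-04 m)² = 7.118e-07 m²
R_1 = (2.57×10^-8)(8.92)/(7.118e-07) = 0.3221 Ω
Seg 2: A = 10.7 mm² = 1.070e-05 m²
R_2 = (4.83×10^-7)(12.4)/(1.070e-05) = 0.5597 Ω
Seg 3: A = π(d/2)² = π(1.5650e-03 m)² = 7.694e-06 m²
R_3 = (6.86×10^-8)(16.5)/(7.694e-06) = 0.1471 Ω
R_total = R_1 + R_2 + R_3 = 1.03 Ω

1.03 Ω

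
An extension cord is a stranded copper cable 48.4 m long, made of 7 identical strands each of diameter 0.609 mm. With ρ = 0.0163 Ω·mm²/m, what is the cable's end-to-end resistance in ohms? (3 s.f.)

ρ = 0.0163 Ω·mm²/m = 1.63×10^-8 Ω·m
A_strand = π(3.0450e-04 m)² = 2.913e-07 m²
R_strand = ρL/A = (1.63×10^-8)(48.4)/(2.913e-07) = 2.708 Ω
R_total = R_strand/N = 2.708/7 = 0.387 Ω

0.387 Ω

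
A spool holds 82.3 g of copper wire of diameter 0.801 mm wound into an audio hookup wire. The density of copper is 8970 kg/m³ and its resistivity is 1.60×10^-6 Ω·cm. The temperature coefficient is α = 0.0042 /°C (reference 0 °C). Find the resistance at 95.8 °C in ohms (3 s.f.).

ρ = 1.60×10^-6 Ω·cm = 1.60×10^-8 Ω·m
A = π(d/2)² = π(4.0050e-04 m)² = 5.0391e-07 m²
L = m/(density·A) = 0.0823/(8970×5.0391e-07) = 18.21 m
R = ρL/A = (1.60×10^-8)(18.21)/(5.0391e-07) = 0.5781 Ω
R(95.8 °C) = 0.5781 × (1 + 0.0042×95.8) = 0.811 Ω

0.811 Ω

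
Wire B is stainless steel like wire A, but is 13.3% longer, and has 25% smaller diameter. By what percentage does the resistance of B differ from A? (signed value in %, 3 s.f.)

R ∝ L/d², so R_B/R_A = (1 + 13.3/100) × (1 − 25/100)⁻²
= 1.133 × 1.778 = 2.014
(R_B − R_A)/R_A = 2.014 − 1 = 101%

101%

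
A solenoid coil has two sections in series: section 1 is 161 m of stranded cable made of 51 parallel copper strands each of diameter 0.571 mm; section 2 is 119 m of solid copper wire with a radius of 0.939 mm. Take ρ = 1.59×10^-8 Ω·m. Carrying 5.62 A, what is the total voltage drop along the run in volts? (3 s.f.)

Section 1: A_strand = π(2.8550e-04)² = 2.561e-07 m²; R₁ = ρL/(N·A_s) = (1.59×10^-8)(161)/(51×2.561e-07) = 0.196 Ω
Section 2: A = πr² = π(9.3900e-04 m)² = 2.770e-06 m²
R₂ = (1.59×10^-8)(119)/(2.770e-06) = 0.6831 Ω
R = R₁ + R₂ = 0.8791 Ω
V = IR = 5.62 × 0.8791 = 4.94 V

4.94 V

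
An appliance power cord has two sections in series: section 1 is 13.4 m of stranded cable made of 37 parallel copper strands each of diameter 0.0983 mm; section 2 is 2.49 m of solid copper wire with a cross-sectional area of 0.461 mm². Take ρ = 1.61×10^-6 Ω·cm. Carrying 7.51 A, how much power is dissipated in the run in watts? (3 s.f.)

48.2 W

ρ = 1.61×10^-6 Ω·cm = 1.61×10^-8 Ω·m
Section 1: A_strand = π(4.9150e-05)² = 7.589e-09 m²; R₁ = ρL/(N·A_s) = (1.61×10^-8)(13.4)/(37×7.589e-09) = 0.7683 Ω
Section 2: A = 0.461 mm² = 4.610e-07 m²
R₂ = (1.61×10^-8)(2.49)/(4.610e-07) = 0.08696 Ω
R = R₁ + R₂ = 0.8553 Ω
P = I²R = (7.51)² × 0.8553 = 48.2 W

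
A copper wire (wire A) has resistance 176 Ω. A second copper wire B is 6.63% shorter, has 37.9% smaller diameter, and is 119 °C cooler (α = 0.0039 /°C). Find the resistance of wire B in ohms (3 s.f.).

R ∝ ρL/d² with ρ ∝ (1+αΔT), so R_B/R_A = (1 − 6.63/100) × (1 − 37.9/100)⁻² × (1 − 0.0039×119)
= 0.9337 × 2.593 × 0.5359 = 1.298
R_B = 1.298 × 176 = 228 Ω

228 Ω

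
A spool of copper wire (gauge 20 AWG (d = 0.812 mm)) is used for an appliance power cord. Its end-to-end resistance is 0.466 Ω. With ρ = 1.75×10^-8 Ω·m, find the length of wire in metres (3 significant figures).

13.8 m

A = π(0.812/2 mm)² = π(4.0600e-04 m)² = 5.178e-07 m²
L = RA/ρ = (0.466)(5.178e-07)/(1.75×10^-8) = 13.8 m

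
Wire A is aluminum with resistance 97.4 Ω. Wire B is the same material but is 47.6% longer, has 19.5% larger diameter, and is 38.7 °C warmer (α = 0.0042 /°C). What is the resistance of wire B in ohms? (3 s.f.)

R ∝ ρL/d² with ρ ∝ (1+αΔT), so R_B/R_A = (1 + 47.6/100) × (1 + 19.5/100)⁻² × (1 + 0.0042×38.7)
= 1.476 × 0.7003 × 1.163 = 1.202
R_B = 1.202 × 97.4 = 117 Ω

117 Ω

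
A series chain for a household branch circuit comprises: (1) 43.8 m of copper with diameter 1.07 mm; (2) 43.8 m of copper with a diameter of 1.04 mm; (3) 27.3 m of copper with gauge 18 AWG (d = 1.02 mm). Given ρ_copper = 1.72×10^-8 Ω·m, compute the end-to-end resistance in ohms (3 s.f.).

Seg 1: A = π(d/2)² = π(5.3500e-04 m)² = 8.992e-07 m²
R_1 = (1.72×10^-8)(43.8)/(8.992e-07) = 0.8378 Ω
Seg 2: A = π(d/2)² = π(5.2000e-04 m)² = 8.495e-07 m²
R_2 = (1.72×10^-8)(43.8)/(8.495e-07) = 0.8868 Ω
Seg 3: A = π(1.02/2 mm)² = π(5.1000e-04 m)² = 8.171e-07 m²
R_3 = (1.72×10^-8)(27.3)/(8.171e-07) = 0.5746 Ω
R_total = R_1 + R_2 + R_3 = 2.30 Ω

2.30 Ω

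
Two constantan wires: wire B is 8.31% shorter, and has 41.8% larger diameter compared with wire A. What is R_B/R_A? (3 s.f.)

R ∝ L/d², so R_B/R_A = (1 − 8.31/100) × (1 + 41.8/100)⁻²
= 0.9169 × 0.4973 = 0.456

0.456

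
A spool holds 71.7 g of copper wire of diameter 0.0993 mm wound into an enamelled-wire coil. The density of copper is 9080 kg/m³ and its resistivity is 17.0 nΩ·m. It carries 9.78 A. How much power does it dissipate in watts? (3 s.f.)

ρ = 17.0 nΩ·m = 1.70×10^-8 Ω·m
A = π(d/2)² = π(4.9650e-05 m)² = 7.7444e-09 m²
L = m/(density·A) = 0.0717/(9080×7.7444e-09) = 1020 m
R = ρL/A = (1.70×10^-8)(1020)/(7.7444e-09) = 2238 Ω
P = I²R = (9.78)² × 2238 = 2.14×10^5 W

2.14×10^5 W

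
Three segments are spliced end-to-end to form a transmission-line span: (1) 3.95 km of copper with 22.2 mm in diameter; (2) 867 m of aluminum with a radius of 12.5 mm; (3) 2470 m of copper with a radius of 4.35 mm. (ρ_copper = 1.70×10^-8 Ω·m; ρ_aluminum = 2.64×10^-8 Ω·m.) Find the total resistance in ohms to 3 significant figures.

Seg 1: A = π(d/2)² = π(1.1100e-02 m)² = 3.871e-04 m²
R_1 = (1.70×10^-8)(3950)/(3.871e-04) = 0.1735 Ω
Seg 2: A = πr² = π(1.2500e-02 m)² = 4.909e-04 m²
R_2 = (2.64×10^-8)(867)/(4.909e-04) = 0.04663 Ω
Seg 3: A = πr² = π(4.3500e-03 m)² = 5.945e-05 m²
R_3 = (1.70×10^-8)(2470)/(5.945e-05) = 0.7063 Ω
R_total = R_1 + R_2 + R_3 = 0.926 Ω

0.926 Ω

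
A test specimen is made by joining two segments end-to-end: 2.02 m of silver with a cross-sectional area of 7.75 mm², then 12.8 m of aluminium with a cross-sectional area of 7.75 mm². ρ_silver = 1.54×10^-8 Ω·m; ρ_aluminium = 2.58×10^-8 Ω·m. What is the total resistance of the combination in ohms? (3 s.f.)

Segment 1: A = 7.75 mm² = 7.750e-06 m²
R₁ = ρL/A = (1.54×10^-8)(2.02)/(7.750e-06) = 0.004014 Ω
R₂ = (2.58×10^-8)(12.8)/(7.750e-06) = 0.04261 Ω
R = R₁ + R₂ = 0.0466 Ω

0.0466 Ω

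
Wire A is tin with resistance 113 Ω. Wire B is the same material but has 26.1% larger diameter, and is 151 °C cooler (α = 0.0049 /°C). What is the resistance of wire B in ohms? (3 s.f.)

R ∝ ρL/d² with ρ ∝ (1+αΔT), so R_B/R_A = (1 + 26.1/100)⁻² × (1 − 0.0049×151)
= 0.6289 × 0.2601 = 0.1636
R_B = 0.1636 × 113 = 18.5 Ω

18.5 Ω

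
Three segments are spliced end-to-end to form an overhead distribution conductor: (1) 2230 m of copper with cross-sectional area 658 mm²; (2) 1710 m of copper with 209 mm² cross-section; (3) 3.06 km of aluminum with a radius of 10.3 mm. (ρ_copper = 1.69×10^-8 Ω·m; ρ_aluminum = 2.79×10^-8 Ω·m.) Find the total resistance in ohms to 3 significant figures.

0.452 Ω

Seg 1: A = 658 mm² = 6.580e-04 m²
R_1 = (1.69×10^-8)(2230)/(6.580e-04) = 0.05728 Ω
Seg 2: A = 209 mm² = 2.090e-04 m²
R_2 = (1.69×10^-8)(1710)/(2.090e-04) = 0.1383 Ω
Seg 3: A = πr² = π(1.0300e-02 m)² = 3.333e-04 m²
R_3 = (2.79×10^-8)(3060)/(3.333e-04) = 0.2562 Ω
R_total = R_1 + R_2 + R_3 = 0.452 Ω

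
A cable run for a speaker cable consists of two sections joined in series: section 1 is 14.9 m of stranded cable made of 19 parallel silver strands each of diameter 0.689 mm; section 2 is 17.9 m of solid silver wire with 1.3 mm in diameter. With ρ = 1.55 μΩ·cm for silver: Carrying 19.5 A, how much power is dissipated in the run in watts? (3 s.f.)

91.9 W

ρ = 1.55 μΩ·cm = 1.55×10^-8 Ω·m
Section 1: A_strand = π(3.4450e-04)² = 3.728e-07 m²; R₁ = ρL/(N·A_s) = (1.55×10^-8)(14.9)/(19×3.728e-07) = 0.0326 Ω
Section 2: A = π(d/2)² = π(6.5000e-04 m)² = 1.327e-06 m²
R₂ = (1.55×10^-8)(17.9)/(1.327e-06) = 0.209 Ω
R = R₁ + R₂ = 0.2416 Ω
P = I²R = (19.5)² × 0.2416 = 91.9 W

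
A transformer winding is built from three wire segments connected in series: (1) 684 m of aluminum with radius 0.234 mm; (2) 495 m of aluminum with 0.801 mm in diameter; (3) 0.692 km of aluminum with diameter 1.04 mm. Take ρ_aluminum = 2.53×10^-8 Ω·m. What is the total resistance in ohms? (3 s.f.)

Seg 1: A = πr² = π(2.3400e-04 m)² = 1.720e-07 m²
R_1 = (2.53×10^-8)(684)/(1.720e-07) = 100.6 Ω
Seg 2: A = π(d/2)² = π(4.0050e-04 m)² = 5.039e-07 m²
R_2 = (2.53×10^-8)(495)/(5.039e-07) = 24.85 Ω
Seg 3: A = π(d/2)² = π(5.2000e-04 m)² = 8.495e-07 m²
R_3 = (2.53×10^-8)(692)/(8.495e-07) = 20.61 Ω
R_total = R_1 + R_2 + R_3 = 146 Ω

146 Ω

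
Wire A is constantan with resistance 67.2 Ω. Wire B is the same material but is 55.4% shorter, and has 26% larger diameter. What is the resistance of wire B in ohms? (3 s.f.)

18.9 Ω

R ∝ L/d², so R_B/R_A = (1 − 55.4/100) × (1 + 26/100)⁻²
= 0.446 × 0.6299 = 0.2809
R_B = 0.2809 × 67.2 = 18.9 Ω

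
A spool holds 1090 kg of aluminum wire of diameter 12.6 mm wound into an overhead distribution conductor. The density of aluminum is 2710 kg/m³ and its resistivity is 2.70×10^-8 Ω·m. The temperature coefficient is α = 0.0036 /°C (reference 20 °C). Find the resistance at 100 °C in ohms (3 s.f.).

0.900 Ω

A = π(d/2)² = π(6.3000e-03 m)² = 1.2469e-04 m²
L = m/(density·A) = 1090/(2710×1.2469e-04) = 3226 m
R = ρL/A = (2.70×10^-8)(3226)/(1.2469e-04) = 0.6985 Ω
R(100 °C) = 0.6985 × (1 + 0.0036×80) = 0.900 Ω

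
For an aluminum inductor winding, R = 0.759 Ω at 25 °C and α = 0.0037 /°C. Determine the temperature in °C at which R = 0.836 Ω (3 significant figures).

52.4 °C

R = R₀(1 + α(T − T₀)) ⇒ T = T₀ + (R/R₀ − 1)/α
T = 25 + (0.836/0.759 − 1)/0.0037 = 25 + (0.1014)/0.0037 = 52.4 °C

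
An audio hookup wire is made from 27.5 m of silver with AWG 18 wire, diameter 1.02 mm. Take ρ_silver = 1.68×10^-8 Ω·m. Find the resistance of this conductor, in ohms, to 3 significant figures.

0.565 Ω

A = π(1.02/2 mm)² = π(5.1000e-04 m)² = 8.171e-07 m²
R = ρL/A = (1.68×10^-8)(27.5 m)/(8.171e-07 m²) = 0.565 Ω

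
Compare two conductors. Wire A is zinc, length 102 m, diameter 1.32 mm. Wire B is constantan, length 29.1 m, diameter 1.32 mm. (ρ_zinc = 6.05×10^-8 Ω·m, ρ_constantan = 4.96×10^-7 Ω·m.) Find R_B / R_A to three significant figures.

2.34

R ∝ ρL/d², so R_B/R_A = (ρ_B/ρ_A) × (L_B/L_A)
= (4.96×10^-7/6.05×10^-8) × (29.1/102) = 2.34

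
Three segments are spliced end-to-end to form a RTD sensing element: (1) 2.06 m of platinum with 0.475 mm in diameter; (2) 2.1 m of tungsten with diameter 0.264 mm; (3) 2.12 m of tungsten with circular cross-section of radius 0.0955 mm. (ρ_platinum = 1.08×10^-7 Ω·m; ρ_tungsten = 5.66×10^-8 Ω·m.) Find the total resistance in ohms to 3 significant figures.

7.61 Ω

Seg 1: A = π(d/2)² = π(2.3750e-04 m)² = 1.772e-07 m²
R_1 = (1.08×10^-7)(2.06)/(1.772e-07) = 1.255 Ω
Seg 2: A = π(d/2)² = π(1.3200e-04 m)² = 5.474e-08 m²
R_2 = (5.66×10^-8)(2.1)/(5.474e-08) = 2.171 Ω
Seg 3: A = πr² = π(9.5500e-05 m)² = 2.865e-08 m²
R_3 = (5.66×10^-8)(2.12)/(2.865e-08) = 4.188 Ω
R_total = R_1 + R_2 + R_3 = 7.61 Ω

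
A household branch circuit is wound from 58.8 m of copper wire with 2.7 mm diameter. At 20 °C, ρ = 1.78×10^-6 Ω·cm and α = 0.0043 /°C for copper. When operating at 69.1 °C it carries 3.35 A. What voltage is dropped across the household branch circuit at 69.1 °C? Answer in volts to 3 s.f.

0.742 V

ρ = 1.78×10^-6 Ω·cm = 1.78×10^-8 Ω·m
A = π(d/2)² = π(1.3500e-03 m)² = 5.726e-06 m²
R₍20₎ = ρL/A = (1.78×10^-8)(58.8)/(5.726e-06) = 0.1828 Ω
R₍69.1₎ = R₍20₎(1 + αΔT) = 0.1828 × (1 + 0.0043×49.1) = 0.2214 Ω
V = IR = 3.35 × 0.2214 = 0.742 V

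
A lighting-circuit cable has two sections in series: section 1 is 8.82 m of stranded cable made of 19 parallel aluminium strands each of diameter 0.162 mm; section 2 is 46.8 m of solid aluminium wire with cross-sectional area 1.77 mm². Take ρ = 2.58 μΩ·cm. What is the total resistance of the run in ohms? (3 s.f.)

ρ = 2.58 μΩ·cm = 2.58×10^-8 Ω·m
Section 1: A_strand = π(8.1000e-05)² = 2.061e-08 m²; R₁ = ρL/(N·A_s) = (2.58×10^-8)(8.82)/(19×2.061e-08) = 0.5811 Ω
Section 2: A = 1.77 mm² = 1.770e-06 m²
R₂ = (2.58×10^-8)(46.8)/(1.770e-06) = 0.6822 Ω
R = R₁ + R₂ = 1.26 Ω

1.26 Ω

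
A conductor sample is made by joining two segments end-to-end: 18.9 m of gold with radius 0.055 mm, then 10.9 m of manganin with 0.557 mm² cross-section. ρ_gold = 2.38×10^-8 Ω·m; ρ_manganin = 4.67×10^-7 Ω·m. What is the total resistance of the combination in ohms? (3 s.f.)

56.5 Ω

Segment 1: A = πr² = π(5.5000e-05 m)² = 9.503e-09 m²
R₁ = ρL/A = (2.38×10^-8)(18.9)/(9.503e-09) = 47.33 Ω
Segment 2: A = 0.557 mm² = 5.570e-07 m²
R₂ = (4.67×10^-7)(10.9)/(5.570e-07) = 9.139 Ω
R = R₁ + R₂ = 56.5 Ω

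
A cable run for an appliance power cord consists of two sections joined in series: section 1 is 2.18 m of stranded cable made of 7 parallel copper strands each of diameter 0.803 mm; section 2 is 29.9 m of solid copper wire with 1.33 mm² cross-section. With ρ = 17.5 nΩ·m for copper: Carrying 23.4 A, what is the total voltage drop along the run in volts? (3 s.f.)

9.46 V

ρ = 17.5 nΩ·m = 1.75×10^-8 Ω·m
Section 1: A_strand = π(4.0150e-04)² = 5.064e-07 m²; R₁ = ρL/(N·A_s) = (1.75×10^-8)(2.18)/(7×5.064e-07) = 0.01076 Ω
Section 2: A = 1.33 mm² = 1.330e-06 m²
R₂ = (1.75×10^-8)(29.9)/(1.330e-06) = 0.3934 Ω
R = R₁ + R₂ = 0.4042 Ω
V = IR = 23.4 × 0.4042 = 9.46 V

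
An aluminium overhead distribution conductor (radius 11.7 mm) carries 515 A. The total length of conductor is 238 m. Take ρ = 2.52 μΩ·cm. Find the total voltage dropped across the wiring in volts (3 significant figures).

ρ = 2.52 μΩ·cm = 2.52×10^-8 Ω·m
A = πr² = π(1.1700e-02 m)² = 4.301e-04 m²
R = ρL/A = (2.52×10^-8)(238)/(4.301e-04) = 0.01395 Ω
V = IR = 515 × 0.01395 = 7.18 V

7.18 V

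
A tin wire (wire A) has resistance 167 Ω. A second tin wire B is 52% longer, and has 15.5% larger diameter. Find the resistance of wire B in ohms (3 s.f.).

R ∝ L/d², so R_B/R_A = (1 + 52/100) × (1 + 15.5/100)⁻²
= 1.52 × 0.7496 = 1.139
R_B = 1.139 × 167 = 190 Ω

190 Ω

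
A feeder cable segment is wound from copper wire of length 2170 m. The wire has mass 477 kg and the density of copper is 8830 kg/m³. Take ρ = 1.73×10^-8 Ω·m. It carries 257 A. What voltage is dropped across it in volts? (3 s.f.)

388 V

A = m/(density·L) = 477/(8830×2170) = 2.4894e-05 m²
R = ρL/A = (1.73×10^-8)(2170)/(2.4894e-05) = 1.508 Ω
V = IR = 257 × 1.508 = 388 V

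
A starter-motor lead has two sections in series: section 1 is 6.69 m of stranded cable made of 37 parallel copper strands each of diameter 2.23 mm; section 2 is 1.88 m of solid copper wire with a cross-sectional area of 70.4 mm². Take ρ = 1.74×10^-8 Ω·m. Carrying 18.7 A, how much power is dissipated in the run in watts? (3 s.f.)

Section 1: A_strand = π(1.1150e-03)² = 3.906e-06 m²; R₁ = ρL/(N·A_s) = (1.74×10^-8)(6.69)/(37×3.906e-06) = 8.055×10^-4 Ω
Section 2: A = 70.4 mm² = 7.040e-05 m²
R₂ = (1.74×10^-8)(1.88)/(7.040e-05) = 4.647×10^-4 Ω
R = R₁ + R₂ = 0.00127 Ω
P = I²R = (18.7)² × 0.00127 = 0.444 W

0.444 W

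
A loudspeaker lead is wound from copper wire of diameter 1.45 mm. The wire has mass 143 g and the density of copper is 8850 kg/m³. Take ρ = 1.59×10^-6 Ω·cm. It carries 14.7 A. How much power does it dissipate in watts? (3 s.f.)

20.4 W

ρ = 1.59×10^-6 Ω·cm = 1.59×10^-8 Ω·m
A = π(d/2)² = π(7.2500e-04 m)² = 1.6513e-06 m²
L = m/(density·A) = 0.143/(8850×1.6513e-06) = 9.785 m
R = ρL/A = (1.59×10^-8)(9.785)/(1.6513e-06) = 0.09422 Ω
P = I²R = (14.7)² × 0.09422 = 20.4 W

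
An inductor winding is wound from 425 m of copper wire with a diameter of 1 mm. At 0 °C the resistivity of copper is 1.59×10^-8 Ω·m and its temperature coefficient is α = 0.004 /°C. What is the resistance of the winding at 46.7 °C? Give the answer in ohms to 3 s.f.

10.2 Ω

A = π(d/2)² = π(5.0000e-04 m)² = 7.854e-07 m²
R₍0°C₎ = ρL/A = (1.59×10^-8)(425)/(7.854e-07) = 8.604 Ω
R = R₀(1 + αΔT) = 8.604(1 + 0.004×46.7) = 10.2 Ω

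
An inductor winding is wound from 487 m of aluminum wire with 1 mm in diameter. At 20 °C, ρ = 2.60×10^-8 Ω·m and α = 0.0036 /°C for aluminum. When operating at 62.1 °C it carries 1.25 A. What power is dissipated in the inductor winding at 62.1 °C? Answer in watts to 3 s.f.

29.0 W

A = π(d/2)² = π(5.0000e-04 m)² = 7.854e-07 m²
R₍20₎ = ρL/A = (2.60×10^-8)(487)/(7.854e-07) = 16.12 Ω
R₍62.1₎ = R₍20₎(1 + αΔT) = 16.12 × (1 + 0.0036×42.1) = 18.57 Ω
P = I²R = (1.25)² × 18.57 = 29.0 W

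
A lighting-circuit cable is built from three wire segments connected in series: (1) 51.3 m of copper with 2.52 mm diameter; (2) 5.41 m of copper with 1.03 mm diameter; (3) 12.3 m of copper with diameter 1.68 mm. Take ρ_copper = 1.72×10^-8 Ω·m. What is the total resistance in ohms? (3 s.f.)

Seg 1: A = π(d/2)² = π(1.2600e-03 m)² = 4.988e-06 m²
R_1 = (1.72×10^-8)(51.3)/(4.988e-06) = 0.1769 Ω
Seg 2: A = π(d/2)² = π(5.1500e-04 m)² = 8.332e-07 m²
R_2 = (1.72×10^-8)(5.41)/(8.332e-07) = 0.1117 Ω
Seg 3: A = π(d/2)² = π(8.4000e-04 m)² = 2.217e-06 m²
R_3 = (1.72×10^-8)(12.3)/(2.217e-06) = 0.09544 Ω
R_total = R_1 + R_2 + R_3 = 0.384 Ω

0.384 Ω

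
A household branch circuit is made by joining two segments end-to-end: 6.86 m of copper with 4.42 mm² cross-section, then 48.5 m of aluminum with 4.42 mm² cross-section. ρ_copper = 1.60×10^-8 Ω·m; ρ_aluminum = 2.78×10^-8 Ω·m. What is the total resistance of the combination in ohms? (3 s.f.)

0.330 Ω

Segment 1: A = 4.42 mm² = 4.420e-06 m²
R₁ = ρL/A = (1.60×10^-8)(6.86)/(4.420e-06) = 0.02483 Ω
R₂ = (2.78×10^-8)(48.5)/(4.420e-06) = 0.305 Ω
R = R₁ + R₂ = 0.330 Ω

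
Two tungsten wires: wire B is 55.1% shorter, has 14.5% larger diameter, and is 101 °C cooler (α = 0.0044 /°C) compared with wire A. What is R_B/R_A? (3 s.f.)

R ∝ ρL/d² with ρ ∝ (1+αΔT), so R_B/R_A = (1 − 55.1/100) × (1 + 14.5/100)⁻² × (1 − 0.0044×101)
= 0.449 × 0.7628 × 0.5556 = 0.190

0.190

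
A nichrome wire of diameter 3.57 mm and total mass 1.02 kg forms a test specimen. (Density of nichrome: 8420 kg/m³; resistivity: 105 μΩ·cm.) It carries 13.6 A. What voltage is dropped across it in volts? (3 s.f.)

17.3 V

ρ = 105 μΩ·cm = 1.05×10^-6 Ω·m
A = π(d/2)² = π(1.7850e-03 m)² = 1.0010e-05 m²
L = m/(density·A) = 1.02/(8420×1.0010e-05) = 12.1 m
R = ρL/A = (1.05×10^-6)(12.1)/(1.0010e-05) = 1.269 Ω
V = IR = 13.6 × 1.269 = 17.3 V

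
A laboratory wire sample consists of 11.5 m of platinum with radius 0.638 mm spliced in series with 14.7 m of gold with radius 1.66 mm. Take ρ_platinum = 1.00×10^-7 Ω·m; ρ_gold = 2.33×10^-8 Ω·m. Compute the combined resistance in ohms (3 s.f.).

Segment 1: A = πr² = π(6.3800e-04 m)² = 1.279e-06 m²
R₁ = ρL/A = (1.00×10^-7)(11.5)/(1.279e-06) = 0.8993 Ω
Segment 2: A = πr² = π(1.6600e-03 m)² = 8.657e-06 m²
R₂ = (2.33×10^-8)(14.7)/(8.657e-06) = 0.03956 Ω
R = R₁ + R₂ = 0.939 Ω

0.939 Ω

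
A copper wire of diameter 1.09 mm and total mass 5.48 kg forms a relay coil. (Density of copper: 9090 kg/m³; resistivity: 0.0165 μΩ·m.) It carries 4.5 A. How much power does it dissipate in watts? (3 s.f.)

ρ = 0.0165 μΩ·m = 1.65×10^-8 Ω·m
A = π(d/2)² = π(5.4500e-04 m)² = 9.3313e-07 m²
L = m/(density·A) = 5.48/(9090×9.3313e-07) = 646.1 m
R = ρL/A = (1.65×10^-8)(646.1)/(9.3313e-07) = 11.42 Ω
P = I²R = (4.5)² × 11.42 = 231 W

231 W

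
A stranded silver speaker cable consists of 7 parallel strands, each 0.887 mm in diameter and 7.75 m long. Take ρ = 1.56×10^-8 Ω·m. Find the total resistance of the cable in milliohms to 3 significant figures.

28.0 mΩ

A_strand = π(4.4350e-04 m)² = 6.179e-07 m²
R_strand = ρL/A = (1.56×10^-8)(7.75)/(6.179e-07) = 0.1957 Ω
R_total = R_strand/N = 0.1957/7 = 28.0 mΩ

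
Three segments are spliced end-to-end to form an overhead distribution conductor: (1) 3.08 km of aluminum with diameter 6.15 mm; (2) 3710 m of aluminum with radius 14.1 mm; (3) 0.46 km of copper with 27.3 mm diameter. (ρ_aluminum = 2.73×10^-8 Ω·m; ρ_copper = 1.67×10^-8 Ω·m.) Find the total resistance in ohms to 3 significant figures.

Seg 1: A = π(d/2)² = π(3.0750e-03 m)² = 2.971e-05 m²
R_1 = (2.73×10^-8)(3080)/(2.971e-05) = 2.831 Ω
Seg 2: A = πr² = π(1.4100e-02 m)² = 6.246e-04 m²
R_2 = (2.73×10^-8)(3710)/(6.246e-04) = 0.1622 Ω
Seg 3: A = π(d/2)² = π(1.3650e-02 m)² = 5.853e-04 m²
R_3 = (1.67×10^-8)(460)/(5.853e-04) = 0.01312 Ω
R_total = R_1 + R_2 + R_3 = 3.01 Ω

3.01 Ω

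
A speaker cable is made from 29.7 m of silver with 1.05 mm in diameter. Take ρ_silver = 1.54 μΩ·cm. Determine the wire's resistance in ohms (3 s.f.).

ρ = 1.54 μΩ·cm = 1.54×10^-8 Ω·m
A = π(d/2)² = π(5.2500e-04 m)² = 8.659e-07 m²
R = ρL/A = (1.54×10^-8)(29.7 m)/(8.659e-07 m²) = 0.528 Ω

0.528 Ω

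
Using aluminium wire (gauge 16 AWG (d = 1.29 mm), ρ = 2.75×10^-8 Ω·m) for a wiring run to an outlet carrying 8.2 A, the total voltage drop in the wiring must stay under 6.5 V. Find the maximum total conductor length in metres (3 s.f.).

37.7 m

A = π(1.29/2 mm)² = π(6.4500e-04 m)² = 1.307e-06 m²
L_max = V_max·A/(1·ρI) = (6.5)(1.307e-06)/(2.75×10^-8×8.2) = 37.7 m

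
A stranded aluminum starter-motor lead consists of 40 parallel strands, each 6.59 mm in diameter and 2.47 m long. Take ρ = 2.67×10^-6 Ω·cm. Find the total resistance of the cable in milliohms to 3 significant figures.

ρ = 2.67×10^-6 Ω·cm = 2.67×10^-8 Ω·m
A_strand = π(3.2950e-03 m)² = 3.411e-05 m²
R_strand = ρL/A = (2.67×10^-8)(2.47)/(3.411e-05) = 0.001934 Ω
R_total = R_strand/N = 0.001934/40 = 0.0483 mΩ

0.0483 mΩ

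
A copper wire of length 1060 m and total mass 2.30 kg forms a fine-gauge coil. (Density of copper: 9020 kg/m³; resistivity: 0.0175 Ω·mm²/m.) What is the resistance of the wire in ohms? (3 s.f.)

ρ = 0.0175 Ω·mm²/m = 1.75×10^-8 Ω·m
A = m/(density·L) = 2.3/(9020×1060) = 2.4056e-07 m²
R = ρL/A = (1.75×10^-8)(1060)/(2.4056e-07) = 77.1 Ω

77.1 Ω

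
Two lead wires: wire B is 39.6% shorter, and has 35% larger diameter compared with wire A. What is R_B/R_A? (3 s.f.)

0.331

R ∝ L/d², so R_B/R_A = (1 − 39.6/100) × (1 + 35/100)⁻²
= 0.604 × 0.5487 = 0.331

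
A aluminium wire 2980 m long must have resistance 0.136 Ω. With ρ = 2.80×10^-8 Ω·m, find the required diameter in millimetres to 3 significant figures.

27.9 mm

A = ρL/R = (2.80×10^-8)(2980)/(0.136) = 6.135e-04 m²
d = 2√(A/π) = 2.795e-02 m = 27.9 mm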